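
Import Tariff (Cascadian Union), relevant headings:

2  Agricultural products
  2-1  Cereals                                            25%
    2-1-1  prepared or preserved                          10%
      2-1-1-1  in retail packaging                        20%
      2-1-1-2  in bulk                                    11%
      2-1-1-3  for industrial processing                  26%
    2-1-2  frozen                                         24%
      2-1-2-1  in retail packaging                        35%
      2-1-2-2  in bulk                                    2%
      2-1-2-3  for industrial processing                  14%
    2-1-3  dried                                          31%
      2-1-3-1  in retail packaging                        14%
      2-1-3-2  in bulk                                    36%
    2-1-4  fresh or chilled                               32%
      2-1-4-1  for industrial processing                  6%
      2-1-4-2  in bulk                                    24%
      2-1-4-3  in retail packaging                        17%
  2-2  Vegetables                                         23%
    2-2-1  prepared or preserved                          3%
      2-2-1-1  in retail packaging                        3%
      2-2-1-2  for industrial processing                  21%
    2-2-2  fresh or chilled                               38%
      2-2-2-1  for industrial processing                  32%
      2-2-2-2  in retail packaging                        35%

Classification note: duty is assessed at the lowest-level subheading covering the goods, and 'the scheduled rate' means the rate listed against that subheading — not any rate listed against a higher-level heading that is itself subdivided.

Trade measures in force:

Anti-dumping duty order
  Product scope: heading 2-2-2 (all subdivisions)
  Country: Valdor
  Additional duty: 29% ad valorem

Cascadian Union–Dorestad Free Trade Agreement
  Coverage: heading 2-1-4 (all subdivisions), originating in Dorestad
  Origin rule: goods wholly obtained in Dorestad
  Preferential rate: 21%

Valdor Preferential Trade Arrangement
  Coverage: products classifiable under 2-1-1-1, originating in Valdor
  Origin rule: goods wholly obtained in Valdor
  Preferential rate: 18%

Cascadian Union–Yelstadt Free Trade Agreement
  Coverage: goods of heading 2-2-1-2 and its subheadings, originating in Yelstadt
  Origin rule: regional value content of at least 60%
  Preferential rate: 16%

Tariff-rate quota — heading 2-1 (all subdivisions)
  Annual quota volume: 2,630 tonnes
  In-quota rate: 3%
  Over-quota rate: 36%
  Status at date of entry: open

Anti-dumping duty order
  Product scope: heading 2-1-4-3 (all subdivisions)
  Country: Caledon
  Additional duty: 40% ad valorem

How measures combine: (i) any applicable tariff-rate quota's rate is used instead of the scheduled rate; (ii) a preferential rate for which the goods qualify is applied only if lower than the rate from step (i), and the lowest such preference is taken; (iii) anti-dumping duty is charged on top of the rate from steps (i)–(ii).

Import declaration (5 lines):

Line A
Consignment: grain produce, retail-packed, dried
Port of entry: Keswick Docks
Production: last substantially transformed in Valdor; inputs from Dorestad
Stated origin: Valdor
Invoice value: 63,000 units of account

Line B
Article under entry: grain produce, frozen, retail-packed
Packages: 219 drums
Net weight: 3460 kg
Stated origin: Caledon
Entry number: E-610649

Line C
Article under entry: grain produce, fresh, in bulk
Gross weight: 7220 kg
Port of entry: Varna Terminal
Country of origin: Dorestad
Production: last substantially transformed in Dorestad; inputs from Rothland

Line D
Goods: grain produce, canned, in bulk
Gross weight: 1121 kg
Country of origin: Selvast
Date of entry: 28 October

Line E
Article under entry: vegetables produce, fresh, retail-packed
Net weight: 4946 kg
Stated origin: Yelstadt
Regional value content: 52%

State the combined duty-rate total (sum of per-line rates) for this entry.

Line A: grain → 2-1; dried → 2-1-3; retail-packed → 2-1-3-1. Scheduled 14%. quota on 2-1 open → in-quota 3%; Valdor agreement on 2-1-1-1: 2-1-3-1 not covered. → 3%.
Line B: grain → 2-1; frozen → 2-1-2; retail-packed → 2-1-2-1. Scheduled 35%. quota on 2-1 open → in-quota 3%. → 3%.
Line C: grain → 2-1; fresh → 2-1-4; in bulk → 2-1-4-2. Scheduled 24%. quota on 2-1 open → in-quota 3%; Dorestad agreement on 2-1-4: not wholly obtained. → 3%.
Line D: grain → 2-1; canned → 2-1-1; in bulk → 2-1-1-2. Scheduled 11%. quota on 2-1 open → in-quota 3%. → 3%.
Line E: vegetables → 2-2; fresh → 2-2-2; retail-packed → 2-2-2-2. Scheduled 35%. Yelstadt agreement on 2-2-1-2: 2-2-2-2 not covered. → 35%.
Sum: 3% + 3% + 3% + 3% + 35% = 47%.

47%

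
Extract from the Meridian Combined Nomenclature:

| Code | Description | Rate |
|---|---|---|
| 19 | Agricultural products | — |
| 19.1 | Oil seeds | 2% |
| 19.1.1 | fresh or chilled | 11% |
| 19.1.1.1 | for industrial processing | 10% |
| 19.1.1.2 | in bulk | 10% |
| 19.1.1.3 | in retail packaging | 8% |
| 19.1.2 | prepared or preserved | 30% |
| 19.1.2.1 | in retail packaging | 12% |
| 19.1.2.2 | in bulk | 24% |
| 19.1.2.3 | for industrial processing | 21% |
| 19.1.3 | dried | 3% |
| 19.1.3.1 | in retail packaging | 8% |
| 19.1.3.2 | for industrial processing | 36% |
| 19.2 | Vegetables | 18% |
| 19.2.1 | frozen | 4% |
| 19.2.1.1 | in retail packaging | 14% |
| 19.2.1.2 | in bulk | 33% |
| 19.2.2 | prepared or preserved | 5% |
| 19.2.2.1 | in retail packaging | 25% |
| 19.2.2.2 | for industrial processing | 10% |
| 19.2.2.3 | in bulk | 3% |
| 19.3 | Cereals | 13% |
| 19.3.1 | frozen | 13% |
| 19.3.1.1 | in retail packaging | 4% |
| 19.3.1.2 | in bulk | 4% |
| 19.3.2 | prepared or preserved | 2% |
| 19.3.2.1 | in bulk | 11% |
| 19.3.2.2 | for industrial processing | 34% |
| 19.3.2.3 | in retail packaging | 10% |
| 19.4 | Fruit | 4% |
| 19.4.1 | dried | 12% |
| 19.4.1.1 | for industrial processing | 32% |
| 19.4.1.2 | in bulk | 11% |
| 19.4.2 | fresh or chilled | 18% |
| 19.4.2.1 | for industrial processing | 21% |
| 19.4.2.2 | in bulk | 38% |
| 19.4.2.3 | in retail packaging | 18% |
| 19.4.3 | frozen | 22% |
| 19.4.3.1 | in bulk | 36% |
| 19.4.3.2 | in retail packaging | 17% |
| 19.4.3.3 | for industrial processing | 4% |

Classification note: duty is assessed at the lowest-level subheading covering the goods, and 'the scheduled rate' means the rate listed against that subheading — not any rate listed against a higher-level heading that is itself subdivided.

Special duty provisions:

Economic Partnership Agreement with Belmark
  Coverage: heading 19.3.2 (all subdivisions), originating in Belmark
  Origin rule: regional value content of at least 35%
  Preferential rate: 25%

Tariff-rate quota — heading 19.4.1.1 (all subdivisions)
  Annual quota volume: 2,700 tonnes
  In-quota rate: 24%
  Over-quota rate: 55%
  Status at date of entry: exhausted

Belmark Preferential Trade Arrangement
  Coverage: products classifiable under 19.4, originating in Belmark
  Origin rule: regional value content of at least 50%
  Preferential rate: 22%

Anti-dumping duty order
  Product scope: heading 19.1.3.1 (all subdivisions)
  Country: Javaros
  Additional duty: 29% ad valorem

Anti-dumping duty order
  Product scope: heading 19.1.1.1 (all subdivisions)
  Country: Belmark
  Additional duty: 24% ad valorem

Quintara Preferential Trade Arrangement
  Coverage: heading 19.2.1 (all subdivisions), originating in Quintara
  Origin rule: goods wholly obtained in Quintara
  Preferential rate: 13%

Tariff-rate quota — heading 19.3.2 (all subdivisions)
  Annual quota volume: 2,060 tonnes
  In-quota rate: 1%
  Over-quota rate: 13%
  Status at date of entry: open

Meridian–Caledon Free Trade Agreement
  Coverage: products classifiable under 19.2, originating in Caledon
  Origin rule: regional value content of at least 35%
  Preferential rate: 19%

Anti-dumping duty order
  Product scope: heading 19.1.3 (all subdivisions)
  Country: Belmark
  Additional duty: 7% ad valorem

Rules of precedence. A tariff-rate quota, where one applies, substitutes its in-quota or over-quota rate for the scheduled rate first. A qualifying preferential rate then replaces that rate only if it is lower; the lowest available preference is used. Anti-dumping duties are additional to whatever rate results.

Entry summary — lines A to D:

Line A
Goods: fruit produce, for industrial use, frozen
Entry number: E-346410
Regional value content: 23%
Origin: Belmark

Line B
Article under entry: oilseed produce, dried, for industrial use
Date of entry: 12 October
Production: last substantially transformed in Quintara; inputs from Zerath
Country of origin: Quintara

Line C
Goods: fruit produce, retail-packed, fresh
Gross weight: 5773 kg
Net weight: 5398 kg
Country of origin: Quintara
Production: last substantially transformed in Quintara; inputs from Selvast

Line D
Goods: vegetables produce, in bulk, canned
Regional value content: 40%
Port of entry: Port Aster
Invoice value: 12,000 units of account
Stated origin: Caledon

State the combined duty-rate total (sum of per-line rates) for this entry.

61%

Line A: fruit → 19.4; frozen → 19.4.3; for industrial use → 19.4.3.3. Scheduled 4%. Belmark agreement on 19.3.2: 19.4.3.3 not covered; Belmark agreement on 19.4: RVC < 50%. → 4%.
Line B: oilseed → 19.1; dried → 19.1.3; for industrial use → 19.1.3.2. Scheduled 36%. Quintara agreement on 19.2.1: 19.1.3.2 not covered. → 36%.
Line C: fruit → 19.4; fresh → 19.4.2; retail-packed → 19.4.2.3. Scheduled 18%. Quintara agreement on 19.2.1: 19.4.2.3 not covered. → 18%.
Line D: vegetables → 19.2; canned → 19.2.2; in bulk → 19.2.2.3. Scheduled 3%. Caledon agreement on 19.2: RVC ≥ 35% → 19% available; preference 19% not lower than 3% → no reduction. → 3%.
Sum: 4% + 36% + 18% + 3% = 61%.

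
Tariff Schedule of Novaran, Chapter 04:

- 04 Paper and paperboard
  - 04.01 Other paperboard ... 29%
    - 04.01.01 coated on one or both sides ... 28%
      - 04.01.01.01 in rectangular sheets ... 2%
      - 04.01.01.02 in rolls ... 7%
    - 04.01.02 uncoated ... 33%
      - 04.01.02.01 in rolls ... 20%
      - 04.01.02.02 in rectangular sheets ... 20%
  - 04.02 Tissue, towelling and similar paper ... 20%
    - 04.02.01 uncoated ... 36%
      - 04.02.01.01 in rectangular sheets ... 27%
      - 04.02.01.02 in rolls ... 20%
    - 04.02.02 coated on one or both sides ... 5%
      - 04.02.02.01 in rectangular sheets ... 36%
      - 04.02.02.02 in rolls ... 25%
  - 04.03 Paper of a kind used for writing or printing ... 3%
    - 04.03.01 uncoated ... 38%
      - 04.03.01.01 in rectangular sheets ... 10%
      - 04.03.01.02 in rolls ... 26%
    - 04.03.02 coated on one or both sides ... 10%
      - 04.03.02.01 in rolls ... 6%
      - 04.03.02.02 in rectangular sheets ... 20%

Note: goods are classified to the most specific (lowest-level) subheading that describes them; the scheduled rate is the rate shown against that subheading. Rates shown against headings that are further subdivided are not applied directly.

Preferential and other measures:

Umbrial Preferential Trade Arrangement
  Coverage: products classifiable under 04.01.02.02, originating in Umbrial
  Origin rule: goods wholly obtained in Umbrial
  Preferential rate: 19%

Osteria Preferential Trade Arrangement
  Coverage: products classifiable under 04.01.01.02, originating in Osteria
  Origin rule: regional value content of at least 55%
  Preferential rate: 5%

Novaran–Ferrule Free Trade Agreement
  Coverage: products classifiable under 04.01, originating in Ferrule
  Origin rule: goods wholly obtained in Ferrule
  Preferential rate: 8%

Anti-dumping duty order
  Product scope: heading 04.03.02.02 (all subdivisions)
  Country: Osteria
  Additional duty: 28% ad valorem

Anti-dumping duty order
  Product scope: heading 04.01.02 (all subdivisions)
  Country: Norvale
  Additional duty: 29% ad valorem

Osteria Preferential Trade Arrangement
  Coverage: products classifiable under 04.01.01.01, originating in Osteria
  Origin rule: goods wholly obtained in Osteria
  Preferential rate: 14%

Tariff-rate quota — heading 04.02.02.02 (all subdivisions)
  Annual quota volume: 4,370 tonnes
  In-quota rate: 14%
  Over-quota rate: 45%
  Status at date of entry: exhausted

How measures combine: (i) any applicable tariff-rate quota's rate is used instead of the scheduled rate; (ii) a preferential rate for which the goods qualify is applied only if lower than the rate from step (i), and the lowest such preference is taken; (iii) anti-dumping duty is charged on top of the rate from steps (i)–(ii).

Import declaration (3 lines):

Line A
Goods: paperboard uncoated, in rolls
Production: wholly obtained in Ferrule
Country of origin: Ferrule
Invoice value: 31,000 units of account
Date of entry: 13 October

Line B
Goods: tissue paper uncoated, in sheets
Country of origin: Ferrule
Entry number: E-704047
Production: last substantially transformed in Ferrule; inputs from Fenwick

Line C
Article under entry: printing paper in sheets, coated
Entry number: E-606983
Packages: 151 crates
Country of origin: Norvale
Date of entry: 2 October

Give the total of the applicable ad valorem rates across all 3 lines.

55%

Line A: paperboard → 04.01; uncoated → 04.01.02; in rolls → 04.01.02.01. Scheduled 20%. Ferrule agreement on 04.01: wholly obtained → 8% available; preferential 8%. → 8%.
Line B: tissue paper → 04.02; uncoated → 04.02.01; in sheets → 04.02.01.01. Scheduled 27%. Ferrule agreement on 04.01: 04.02.01.01 not covered. → 27%.
Line C: printing paper → 04.03; coated → 04.03.02; in sheets → 04.03.02.02. Scheduled 20%. No special measure applies. → 20%.
Sum: 8% + 27% + 20% = 55%.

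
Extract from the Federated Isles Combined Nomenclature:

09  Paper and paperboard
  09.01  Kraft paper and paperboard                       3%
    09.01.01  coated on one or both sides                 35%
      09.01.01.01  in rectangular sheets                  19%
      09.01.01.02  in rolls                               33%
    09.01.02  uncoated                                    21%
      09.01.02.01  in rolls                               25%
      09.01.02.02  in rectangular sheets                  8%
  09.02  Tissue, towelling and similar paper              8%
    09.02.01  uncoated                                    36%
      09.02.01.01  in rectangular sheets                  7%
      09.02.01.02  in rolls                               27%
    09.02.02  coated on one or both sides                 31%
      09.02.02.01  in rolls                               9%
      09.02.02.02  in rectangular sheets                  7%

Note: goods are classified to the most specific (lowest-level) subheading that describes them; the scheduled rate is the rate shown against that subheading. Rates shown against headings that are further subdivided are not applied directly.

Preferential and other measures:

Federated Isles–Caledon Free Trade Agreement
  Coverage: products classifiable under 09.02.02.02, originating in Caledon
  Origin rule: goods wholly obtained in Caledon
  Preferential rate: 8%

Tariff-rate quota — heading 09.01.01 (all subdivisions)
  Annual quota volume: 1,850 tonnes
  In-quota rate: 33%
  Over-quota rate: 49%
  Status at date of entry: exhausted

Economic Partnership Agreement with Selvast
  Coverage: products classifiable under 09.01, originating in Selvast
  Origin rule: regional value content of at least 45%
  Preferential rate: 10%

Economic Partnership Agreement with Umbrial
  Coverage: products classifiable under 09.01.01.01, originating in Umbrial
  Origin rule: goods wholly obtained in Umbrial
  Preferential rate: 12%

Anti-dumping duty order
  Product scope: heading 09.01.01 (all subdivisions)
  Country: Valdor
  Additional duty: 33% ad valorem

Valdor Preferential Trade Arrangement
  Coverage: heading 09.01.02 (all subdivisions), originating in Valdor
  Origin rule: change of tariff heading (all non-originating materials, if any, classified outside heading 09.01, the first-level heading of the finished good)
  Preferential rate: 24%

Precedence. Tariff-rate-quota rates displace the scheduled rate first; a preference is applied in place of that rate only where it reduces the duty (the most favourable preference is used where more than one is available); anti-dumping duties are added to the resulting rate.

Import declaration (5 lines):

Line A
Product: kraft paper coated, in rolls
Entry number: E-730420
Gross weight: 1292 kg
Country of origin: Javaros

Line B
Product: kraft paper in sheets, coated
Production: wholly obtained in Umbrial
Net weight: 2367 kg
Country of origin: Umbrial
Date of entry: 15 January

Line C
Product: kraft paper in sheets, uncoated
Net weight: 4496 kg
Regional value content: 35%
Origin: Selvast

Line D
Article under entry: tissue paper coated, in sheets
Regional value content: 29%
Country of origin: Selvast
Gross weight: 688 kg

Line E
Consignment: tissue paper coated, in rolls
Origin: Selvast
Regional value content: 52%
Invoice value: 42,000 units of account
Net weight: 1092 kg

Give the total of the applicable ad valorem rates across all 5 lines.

85%

Line A: kraft paper → 09.01; coated → 09.01.01; in rolls → 09.01.01.02. Scheduled 33%. quota on 09.01.01 exhausted → over-quota 49%. → 49%.
Line B: kraft paper → 09.01; coated → 09.01.01; in sheets → 09.01.01.01. Scheduled 19%. quota on 09.01.01 exhausted → over-quota 49%; Umbrial agreement on 09.01.01.01: wholly obtained → 12% available; preferential 12%. → 12%.
Line C: kraft paper → 09.01; uncoated → 09.01.02; in sheets → 09.01.02.02. Scheduled 8%. Selvast agreement on 09.01: RVC < 45%. → 8%.
Line D: tissue paper → 09.02; coated → 09.02.02; in sheets → 09.02.02.02. Scheduled 7%. Selvast agreement on 09.01: 09.02.02.02 not covered. → 7%.
Line E: tissue paper → 09.02; coated → 09.02.02; in rolls → 09.02.02.01. Scheduled 9%. Selvast agreement on 09.01: 09.02.02.01 not covered. → 9%.
Sum: 49% + 12% + 8% + 7% + 9% = 85%.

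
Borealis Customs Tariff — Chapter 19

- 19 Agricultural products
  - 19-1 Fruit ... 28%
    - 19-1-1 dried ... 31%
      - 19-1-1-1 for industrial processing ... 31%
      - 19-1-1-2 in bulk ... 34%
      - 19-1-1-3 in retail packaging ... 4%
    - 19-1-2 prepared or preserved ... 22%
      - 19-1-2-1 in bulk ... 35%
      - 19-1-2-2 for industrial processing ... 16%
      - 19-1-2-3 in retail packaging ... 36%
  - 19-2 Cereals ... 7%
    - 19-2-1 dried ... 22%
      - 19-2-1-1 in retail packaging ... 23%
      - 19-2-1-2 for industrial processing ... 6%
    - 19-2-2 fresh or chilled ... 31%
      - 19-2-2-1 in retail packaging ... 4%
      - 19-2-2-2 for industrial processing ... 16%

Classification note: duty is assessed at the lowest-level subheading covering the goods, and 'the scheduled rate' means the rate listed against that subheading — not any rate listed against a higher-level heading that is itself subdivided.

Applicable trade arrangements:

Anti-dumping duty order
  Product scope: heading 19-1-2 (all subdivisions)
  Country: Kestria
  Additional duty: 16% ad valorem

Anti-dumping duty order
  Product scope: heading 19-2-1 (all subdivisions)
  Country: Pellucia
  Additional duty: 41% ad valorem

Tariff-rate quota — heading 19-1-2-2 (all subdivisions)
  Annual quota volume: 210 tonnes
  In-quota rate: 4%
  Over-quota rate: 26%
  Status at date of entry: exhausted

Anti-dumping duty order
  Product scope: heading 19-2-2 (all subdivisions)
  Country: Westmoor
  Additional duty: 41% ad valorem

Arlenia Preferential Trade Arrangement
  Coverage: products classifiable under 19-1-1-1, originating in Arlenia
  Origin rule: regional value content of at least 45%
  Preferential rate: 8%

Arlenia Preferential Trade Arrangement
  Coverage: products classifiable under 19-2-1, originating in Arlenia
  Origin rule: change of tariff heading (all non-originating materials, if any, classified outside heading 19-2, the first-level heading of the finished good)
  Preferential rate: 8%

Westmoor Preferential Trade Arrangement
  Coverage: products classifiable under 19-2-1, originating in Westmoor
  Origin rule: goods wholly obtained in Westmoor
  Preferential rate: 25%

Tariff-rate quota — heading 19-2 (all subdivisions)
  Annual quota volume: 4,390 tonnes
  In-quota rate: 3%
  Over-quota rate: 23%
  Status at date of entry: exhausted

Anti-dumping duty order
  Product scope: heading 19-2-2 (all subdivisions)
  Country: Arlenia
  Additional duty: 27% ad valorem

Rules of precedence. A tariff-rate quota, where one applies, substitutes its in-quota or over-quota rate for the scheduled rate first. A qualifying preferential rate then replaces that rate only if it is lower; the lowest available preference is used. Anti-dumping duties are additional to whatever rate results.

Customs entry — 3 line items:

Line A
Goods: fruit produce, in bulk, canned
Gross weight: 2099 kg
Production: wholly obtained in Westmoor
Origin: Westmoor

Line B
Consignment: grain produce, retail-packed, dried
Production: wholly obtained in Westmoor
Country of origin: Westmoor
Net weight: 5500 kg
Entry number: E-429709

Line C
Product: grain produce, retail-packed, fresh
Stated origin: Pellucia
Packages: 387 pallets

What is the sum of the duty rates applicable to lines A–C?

81%

Line A: fruit → 19-1; canned → 19-1-2; in bulk → 19-1-2-1. Scheduled 35%. Westmoor agreement on 19-2-1: 19-1-2-1 not covered. → 35%.
Line B: grain → 19-2; dried → 19-2-1; retail-packed → 19-2-1-1. Scheduled 23%. quota on 19-2 exhausted → over-quota 23%; Westmoor agreement on 19-2-1: wholly obtained → 25% available; preference 25% not lower than 23% → no reduction. → 23%.
Line C: grain → 19-2; fresh → 19-2-2; retail-packed → 19-2-2-1. Scheduled 4%. quota on 19-2 exhausted → over-quota 23%. → 23%.
Sum: 35% + 23% + 23% = 81%.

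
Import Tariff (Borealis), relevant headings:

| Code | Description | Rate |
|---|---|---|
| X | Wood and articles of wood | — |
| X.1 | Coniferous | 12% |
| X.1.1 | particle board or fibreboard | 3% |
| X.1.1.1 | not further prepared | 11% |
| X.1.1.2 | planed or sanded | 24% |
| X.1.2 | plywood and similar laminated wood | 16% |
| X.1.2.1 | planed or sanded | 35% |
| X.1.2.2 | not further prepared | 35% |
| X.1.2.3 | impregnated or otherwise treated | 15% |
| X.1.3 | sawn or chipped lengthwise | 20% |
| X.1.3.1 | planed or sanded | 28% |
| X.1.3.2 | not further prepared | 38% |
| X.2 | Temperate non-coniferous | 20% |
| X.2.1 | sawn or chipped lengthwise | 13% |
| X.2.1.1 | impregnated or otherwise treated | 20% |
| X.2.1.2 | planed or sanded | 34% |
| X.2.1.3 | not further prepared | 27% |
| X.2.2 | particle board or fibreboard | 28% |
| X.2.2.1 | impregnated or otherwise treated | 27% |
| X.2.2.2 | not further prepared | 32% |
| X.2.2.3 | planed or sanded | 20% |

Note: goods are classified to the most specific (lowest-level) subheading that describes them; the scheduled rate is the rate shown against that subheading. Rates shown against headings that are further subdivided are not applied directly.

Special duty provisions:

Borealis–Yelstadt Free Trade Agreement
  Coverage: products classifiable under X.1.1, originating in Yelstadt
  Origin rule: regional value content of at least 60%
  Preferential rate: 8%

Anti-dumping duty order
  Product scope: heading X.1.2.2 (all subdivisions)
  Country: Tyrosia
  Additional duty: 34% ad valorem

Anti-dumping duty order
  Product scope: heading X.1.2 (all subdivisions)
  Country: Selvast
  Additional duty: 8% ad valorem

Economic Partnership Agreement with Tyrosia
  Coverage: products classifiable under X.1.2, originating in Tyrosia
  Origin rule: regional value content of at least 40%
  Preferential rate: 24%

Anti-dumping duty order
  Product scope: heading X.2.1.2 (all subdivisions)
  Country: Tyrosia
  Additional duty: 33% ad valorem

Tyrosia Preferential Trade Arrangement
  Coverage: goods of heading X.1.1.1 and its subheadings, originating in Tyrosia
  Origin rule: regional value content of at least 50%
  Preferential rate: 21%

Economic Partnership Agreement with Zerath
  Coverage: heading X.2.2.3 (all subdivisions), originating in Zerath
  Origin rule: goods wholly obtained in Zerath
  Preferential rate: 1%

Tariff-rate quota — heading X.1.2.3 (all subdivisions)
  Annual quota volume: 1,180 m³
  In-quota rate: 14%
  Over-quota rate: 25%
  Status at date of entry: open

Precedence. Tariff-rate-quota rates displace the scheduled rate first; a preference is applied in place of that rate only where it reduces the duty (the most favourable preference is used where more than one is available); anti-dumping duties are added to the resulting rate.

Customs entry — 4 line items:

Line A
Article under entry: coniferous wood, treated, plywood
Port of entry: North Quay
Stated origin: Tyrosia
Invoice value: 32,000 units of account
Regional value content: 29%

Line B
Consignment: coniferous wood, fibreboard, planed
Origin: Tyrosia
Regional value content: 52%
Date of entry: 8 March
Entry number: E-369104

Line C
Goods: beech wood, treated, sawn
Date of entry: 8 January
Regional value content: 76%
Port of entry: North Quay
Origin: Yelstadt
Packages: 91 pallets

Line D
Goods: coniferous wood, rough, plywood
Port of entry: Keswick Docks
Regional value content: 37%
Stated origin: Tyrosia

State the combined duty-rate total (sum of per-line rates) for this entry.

Line A: coniferous → X.1; plywood → X.1.2; treated → X.1.2.3. Scheduled 15%. quota on X.1.2.3 open → in-quota 14%; Tyrosia agreement on X.1.2: RVC < 40%; Tyrosia agreement on X.1.1.1: X.1.2.3 not covered. → 14%.
Line B: coniferous → X.1; fibreboard → X.1.1; planed → X.1.1.2. Scheduled 24%. Tyrosia agreement on X.1.2: X.1.1.2 not covered; Tyrosia agreement on X.1.1.1: X.1.1.2 not covered. → 24%.
Line C: beech → X.2; sawn → X.2.1; treated → X.2.1.1. Scheduled 20%. Yelstadt agreement on X.1.1: X.2.1.1 not covered. → 20%.
Line D: coniferous → X.1; plywood → X.1.2; rough → X.1.2.2. Scheduled 35%. Tyrosia agreement on X.1.2: RVC < 40%; Tyrosia agreement on X.1.1.1: X.1.2.2 not covered; anti-dumping (Tyrosia, X.1.2.2): +34%; total 35% + 34% = 69%. → 69%.
Sum: 14% + 24% + 20% + 69% = 127%.

127%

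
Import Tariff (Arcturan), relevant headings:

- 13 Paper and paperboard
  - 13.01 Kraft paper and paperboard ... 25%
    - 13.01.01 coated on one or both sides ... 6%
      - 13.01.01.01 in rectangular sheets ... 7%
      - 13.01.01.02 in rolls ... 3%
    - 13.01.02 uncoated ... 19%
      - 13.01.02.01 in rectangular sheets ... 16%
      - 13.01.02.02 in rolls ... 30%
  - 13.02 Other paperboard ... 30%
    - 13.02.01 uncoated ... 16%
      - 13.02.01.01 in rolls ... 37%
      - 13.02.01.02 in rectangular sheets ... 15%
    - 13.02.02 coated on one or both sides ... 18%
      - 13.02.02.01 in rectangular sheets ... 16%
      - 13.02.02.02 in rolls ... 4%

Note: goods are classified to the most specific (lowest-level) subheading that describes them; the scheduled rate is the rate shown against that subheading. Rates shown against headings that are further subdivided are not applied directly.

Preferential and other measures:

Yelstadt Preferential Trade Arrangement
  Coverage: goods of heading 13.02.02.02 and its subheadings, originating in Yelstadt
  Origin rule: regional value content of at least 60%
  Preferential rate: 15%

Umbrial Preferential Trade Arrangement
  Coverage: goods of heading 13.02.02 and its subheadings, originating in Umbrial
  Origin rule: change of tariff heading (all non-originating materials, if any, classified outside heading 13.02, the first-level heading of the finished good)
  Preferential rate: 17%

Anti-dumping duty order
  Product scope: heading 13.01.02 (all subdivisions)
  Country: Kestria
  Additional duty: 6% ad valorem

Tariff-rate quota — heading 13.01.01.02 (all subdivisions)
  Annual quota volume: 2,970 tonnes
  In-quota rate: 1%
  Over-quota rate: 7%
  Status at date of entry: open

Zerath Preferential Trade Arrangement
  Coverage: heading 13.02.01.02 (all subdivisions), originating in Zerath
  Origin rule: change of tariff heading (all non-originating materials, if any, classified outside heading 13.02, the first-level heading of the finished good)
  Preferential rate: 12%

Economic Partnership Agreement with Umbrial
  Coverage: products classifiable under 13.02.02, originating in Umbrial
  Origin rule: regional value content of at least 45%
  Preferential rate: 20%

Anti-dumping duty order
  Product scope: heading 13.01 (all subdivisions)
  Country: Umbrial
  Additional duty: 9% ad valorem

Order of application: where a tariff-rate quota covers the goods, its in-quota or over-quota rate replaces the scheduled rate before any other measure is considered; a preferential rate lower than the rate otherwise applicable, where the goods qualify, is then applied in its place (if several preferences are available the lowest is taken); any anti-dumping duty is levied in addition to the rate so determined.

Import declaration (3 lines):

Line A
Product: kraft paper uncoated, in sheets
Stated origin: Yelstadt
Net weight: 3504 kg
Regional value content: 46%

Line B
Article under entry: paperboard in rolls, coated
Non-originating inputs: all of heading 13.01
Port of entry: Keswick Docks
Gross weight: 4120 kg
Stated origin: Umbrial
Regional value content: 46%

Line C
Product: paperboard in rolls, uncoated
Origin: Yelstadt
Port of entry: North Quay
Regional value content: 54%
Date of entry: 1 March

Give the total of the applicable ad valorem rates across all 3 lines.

Line A: kraft paper → 13.01; uncoated → 13.01.02; in sheets → 13.01.02.01. Scheduled 16%. Yelstadt agreement on 13.02.02.02: 13.01.02.01 not covered. → 16%.
Line B: paperboard → 13.02; coated → 13.02.02; in rolls → 13.02.02.02. Scheduled 4%. Umbrial agreement on 13.02.02: CTH met → 17% available; Umbrial agreement on 13.02.02: RVC ≥ 45% → 20% available; preference 17% not lower than 4% → no reduction. → 4%.
Line C: paperboard → 13.02; uncoated → 13.02.01; in rolls → 13.02.01.01. Scheduled 37%. Yelstadt agreement on 13.02.02.02: 13.02.01.01 not covered. → 37%.
Sum: 16% + 4% + 37% = 57%.

57%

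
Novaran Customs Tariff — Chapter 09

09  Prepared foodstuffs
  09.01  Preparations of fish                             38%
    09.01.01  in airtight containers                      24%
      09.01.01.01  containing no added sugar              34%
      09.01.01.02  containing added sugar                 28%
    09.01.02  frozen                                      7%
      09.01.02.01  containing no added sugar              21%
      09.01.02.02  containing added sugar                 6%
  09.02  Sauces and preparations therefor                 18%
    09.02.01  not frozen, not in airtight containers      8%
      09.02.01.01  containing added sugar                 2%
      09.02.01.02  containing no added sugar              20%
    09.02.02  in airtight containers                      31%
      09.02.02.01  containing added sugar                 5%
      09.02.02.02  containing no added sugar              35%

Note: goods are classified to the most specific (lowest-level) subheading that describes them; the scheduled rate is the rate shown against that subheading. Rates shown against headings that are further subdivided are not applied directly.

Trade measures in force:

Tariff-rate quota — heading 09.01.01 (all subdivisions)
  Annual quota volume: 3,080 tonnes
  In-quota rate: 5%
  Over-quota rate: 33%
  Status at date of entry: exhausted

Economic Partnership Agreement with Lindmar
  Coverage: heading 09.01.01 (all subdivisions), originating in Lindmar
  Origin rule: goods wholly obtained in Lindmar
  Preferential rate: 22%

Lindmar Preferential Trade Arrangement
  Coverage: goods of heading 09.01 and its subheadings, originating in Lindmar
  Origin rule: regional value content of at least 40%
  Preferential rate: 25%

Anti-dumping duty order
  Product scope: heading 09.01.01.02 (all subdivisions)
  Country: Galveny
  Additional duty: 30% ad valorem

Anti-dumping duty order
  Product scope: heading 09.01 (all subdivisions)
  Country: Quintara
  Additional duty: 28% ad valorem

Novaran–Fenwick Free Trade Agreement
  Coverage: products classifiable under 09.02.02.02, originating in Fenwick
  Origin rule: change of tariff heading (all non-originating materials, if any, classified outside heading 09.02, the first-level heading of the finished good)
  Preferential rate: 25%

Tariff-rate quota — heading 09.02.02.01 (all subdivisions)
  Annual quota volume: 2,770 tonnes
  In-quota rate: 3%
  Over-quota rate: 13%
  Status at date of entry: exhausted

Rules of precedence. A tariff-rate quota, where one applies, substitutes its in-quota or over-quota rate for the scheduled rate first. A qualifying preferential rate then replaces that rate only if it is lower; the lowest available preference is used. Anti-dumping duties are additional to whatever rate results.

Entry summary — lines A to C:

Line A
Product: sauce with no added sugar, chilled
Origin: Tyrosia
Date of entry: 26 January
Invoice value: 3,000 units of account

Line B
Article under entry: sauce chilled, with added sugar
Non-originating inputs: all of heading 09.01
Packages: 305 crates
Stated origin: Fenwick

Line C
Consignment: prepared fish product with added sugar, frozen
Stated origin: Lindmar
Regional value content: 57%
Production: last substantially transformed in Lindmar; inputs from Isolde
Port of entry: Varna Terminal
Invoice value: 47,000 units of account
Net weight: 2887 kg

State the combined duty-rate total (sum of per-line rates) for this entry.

28%

Line A: sauce → 09.02; chilled → 09.02.01; with no added sugar → 09.02.01.02. Scheduled 20%. No special measure applies. → 20%.
Line B: sauce → 09.02; chilled → 09.02.01; with added sugar → 09.02.01.01. Scheduled 2%. Fenwick agreement on 09.02.02.02: 09.02.01.01 not covered. → 2%.
Line C: prepared fish product → 09.01; frozen → 09.01.02; with added sugar → 09.01.02.02. Scheduled 6%. Lindmar agreement on 09.01.01: 09.01.02.02 not covered; Lindmar agreement on 09.01: RVC ≥ 40% → 25% available; preference 25% not lower than 6% → no reduction. → 6%.
Sum: 20% + 2% + 6% = 28%.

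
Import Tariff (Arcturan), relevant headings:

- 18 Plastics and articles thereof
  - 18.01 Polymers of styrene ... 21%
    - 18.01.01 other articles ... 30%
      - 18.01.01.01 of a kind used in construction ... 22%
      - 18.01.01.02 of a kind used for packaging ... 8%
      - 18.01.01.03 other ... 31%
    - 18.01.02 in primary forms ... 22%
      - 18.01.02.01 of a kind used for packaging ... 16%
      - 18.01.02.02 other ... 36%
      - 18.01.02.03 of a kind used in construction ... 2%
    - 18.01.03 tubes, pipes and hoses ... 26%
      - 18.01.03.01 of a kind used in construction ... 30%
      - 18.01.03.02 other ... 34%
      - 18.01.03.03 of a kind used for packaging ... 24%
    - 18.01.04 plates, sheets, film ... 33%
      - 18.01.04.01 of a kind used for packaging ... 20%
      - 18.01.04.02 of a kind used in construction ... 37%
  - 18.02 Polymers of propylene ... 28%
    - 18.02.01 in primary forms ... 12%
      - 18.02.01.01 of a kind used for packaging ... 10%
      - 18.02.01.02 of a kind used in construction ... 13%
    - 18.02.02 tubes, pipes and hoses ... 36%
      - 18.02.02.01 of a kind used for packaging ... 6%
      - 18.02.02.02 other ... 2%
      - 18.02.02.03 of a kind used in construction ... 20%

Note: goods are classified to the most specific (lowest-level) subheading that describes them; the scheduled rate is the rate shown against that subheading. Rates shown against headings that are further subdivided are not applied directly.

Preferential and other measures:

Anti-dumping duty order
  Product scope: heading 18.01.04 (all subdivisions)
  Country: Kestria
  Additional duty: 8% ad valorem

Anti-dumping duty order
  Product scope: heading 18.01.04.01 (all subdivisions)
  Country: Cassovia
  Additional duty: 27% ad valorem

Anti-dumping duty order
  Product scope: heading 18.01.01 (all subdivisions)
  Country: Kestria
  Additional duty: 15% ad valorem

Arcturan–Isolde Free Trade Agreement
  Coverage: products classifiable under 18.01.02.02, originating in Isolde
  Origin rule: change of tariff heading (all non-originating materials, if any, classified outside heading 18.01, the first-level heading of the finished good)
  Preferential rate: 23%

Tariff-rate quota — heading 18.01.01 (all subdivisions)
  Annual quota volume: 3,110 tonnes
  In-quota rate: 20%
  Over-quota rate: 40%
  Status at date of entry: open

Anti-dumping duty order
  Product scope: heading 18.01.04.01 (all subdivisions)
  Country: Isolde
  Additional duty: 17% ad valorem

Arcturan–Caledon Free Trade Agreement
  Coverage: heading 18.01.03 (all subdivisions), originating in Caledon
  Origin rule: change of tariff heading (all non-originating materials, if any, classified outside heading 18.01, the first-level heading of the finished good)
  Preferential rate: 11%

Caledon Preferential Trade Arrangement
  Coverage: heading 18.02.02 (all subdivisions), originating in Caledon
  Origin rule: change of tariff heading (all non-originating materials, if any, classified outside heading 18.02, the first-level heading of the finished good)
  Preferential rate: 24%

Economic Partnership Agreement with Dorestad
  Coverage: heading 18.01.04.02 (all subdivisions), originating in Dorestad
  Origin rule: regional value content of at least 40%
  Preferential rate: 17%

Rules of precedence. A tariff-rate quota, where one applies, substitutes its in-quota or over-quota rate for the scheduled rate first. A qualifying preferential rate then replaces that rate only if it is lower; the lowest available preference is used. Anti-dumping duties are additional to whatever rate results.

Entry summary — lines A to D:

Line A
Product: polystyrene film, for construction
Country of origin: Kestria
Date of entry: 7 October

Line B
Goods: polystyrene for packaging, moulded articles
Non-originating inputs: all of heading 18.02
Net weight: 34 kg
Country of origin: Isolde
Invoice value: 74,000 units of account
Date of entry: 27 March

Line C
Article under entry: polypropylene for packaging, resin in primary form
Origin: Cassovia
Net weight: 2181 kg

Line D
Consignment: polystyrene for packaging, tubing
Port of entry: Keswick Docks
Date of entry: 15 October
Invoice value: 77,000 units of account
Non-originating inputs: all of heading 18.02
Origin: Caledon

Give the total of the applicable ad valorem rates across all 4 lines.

Line A: polystyrene → 18.01; film → 18.01.04; for construction → 18.01.04.02. Scheduled 37%. anti-dumping (Kestria, 18.01.04): +8%; total 37% + 8% = 45%. → 45%.
Line B: polystyrene → 18.01; moulded articles → 18.01.01; for packaging → 18.01.01.02. Scheduled 8%. quota on 18.01.01 open → in-quota 20%; Isolde agreement on 18.01.02.02: 18.01.01.02 not covered. → 20%.
Line C: polypropylene → 18.02; resin in primary form → 18.02.01; for packaging → 18.02.01.01. Scheduled 10%. No special measure applies. → 10%.
Line D: polystyrene → 18.01; tubing → 18.01.03; for packaging → 18.01.03.03. Scheduled 24%. Caledon agreement on 18.01.03: CTH met → 11% available; Caledon agreement on 18.02.02: 18.01.03.03 not covered; preferential 11%. → 11%.
Sum: 45% + 20% + 10% + 11% = 86%.

86%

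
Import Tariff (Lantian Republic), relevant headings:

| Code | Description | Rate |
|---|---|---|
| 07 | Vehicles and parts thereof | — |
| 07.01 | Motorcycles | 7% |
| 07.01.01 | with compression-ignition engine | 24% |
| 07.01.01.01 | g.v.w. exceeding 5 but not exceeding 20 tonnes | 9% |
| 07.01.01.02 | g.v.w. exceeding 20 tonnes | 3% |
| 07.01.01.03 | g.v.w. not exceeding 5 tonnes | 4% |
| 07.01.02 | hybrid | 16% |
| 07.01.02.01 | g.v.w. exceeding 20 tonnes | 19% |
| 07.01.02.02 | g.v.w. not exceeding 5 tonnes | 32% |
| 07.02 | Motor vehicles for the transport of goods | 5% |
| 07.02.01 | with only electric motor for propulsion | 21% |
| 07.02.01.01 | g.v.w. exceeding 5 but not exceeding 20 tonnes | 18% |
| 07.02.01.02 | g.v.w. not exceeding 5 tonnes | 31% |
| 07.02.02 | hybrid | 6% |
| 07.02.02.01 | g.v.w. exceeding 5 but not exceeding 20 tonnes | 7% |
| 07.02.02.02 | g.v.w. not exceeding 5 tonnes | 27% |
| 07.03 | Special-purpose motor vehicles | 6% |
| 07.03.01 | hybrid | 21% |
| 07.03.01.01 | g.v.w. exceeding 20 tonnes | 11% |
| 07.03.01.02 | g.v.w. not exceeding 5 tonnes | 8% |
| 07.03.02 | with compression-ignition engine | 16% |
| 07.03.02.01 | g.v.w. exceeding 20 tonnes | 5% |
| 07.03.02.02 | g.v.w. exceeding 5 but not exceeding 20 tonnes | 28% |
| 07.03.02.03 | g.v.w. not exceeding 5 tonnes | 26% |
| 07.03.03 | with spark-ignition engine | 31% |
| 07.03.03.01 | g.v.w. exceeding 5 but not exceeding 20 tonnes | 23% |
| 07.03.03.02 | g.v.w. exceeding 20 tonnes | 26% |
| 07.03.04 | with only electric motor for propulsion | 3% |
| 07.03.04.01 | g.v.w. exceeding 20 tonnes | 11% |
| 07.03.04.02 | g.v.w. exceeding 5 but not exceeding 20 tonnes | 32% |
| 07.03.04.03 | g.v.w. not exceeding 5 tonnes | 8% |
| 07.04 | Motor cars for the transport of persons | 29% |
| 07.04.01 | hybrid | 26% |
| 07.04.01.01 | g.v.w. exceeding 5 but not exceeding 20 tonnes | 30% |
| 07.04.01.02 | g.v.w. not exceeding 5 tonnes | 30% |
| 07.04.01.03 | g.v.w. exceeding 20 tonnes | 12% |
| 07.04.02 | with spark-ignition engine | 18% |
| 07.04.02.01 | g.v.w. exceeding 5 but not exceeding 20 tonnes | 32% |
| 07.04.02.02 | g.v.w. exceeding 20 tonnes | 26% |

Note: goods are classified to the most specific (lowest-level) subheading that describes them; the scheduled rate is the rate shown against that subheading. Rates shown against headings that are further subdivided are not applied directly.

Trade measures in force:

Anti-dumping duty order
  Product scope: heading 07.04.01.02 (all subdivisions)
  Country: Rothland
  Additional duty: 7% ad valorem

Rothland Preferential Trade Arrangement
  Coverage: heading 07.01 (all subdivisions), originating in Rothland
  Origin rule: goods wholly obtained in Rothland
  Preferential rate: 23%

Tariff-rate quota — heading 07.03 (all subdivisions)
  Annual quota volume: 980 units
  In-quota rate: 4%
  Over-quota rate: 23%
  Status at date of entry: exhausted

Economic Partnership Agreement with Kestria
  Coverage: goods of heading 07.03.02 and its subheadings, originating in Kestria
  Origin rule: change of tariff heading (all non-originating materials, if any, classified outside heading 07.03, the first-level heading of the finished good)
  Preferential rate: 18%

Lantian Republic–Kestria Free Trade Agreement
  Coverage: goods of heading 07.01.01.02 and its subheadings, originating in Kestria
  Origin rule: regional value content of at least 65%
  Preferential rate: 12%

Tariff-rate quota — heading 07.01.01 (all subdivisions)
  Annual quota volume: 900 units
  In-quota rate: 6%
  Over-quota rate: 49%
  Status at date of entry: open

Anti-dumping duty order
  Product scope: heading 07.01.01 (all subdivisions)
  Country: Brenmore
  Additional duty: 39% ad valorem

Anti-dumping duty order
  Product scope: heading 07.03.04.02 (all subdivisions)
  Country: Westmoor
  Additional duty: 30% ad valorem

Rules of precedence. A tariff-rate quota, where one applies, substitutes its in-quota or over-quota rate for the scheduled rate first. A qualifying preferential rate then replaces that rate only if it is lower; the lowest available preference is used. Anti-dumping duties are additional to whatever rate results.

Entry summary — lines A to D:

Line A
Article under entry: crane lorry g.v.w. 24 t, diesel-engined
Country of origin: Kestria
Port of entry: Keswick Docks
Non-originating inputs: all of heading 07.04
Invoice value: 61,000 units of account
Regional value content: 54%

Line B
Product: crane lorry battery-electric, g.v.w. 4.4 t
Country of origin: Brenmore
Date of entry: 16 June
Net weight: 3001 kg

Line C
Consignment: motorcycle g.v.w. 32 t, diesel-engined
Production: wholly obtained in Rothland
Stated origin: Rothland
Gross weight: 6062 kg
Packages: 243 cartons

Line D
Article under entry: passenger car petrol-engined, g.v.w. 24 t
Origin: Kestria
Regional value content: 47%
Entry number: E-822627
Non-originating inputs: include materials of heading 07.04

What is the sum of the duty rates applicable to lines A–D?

Line A: crane lorry → 07.03; diesel-engined → 07.03.02; g.v.w. 24 t → 07.03.02.01. Scheduled 5%. quota on 07.03 exhausted → over-quota 23%; Kestria agreement on 07.03.02: CTH met → 18% available; Kestria agreement on 07.01.01.02: 07.03.02.01 not covered; preferential 18%. → 18%.
Line B: crane lorry → 07.03; battery-electric → 07.03.04; g.v.w. 4.4 t → 07.03.04.03. Scheduled 8%. quota on 07.03 exhausted → over-quota 23%. → 23%.
Line C: motorcycle → 07.01; diesel-engined → 07.01.01; g.v.w. 32 t → 07.01.01.02. Scheduled 3%. quota on 07.01.01 open → in-quota 6%; Rothland agreement on 07.01: wholly obtained → 23% available; preference 23% not lower than 6% → no reduction. → 6%.
Line D: passenger car → 07.04; petrol-engined → 07.04.02; g.v.w. 24 t → 07.04.02.02. Scheduled 26%. Kestria agreement on 07.03.02: 07.04.02.02 not covered; Kestria agreement on 07.01.01.02: 07.04.02.02 not covered. → 26%.
Sum: 18% + 23% + 6% + 26% = 73%.

73%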